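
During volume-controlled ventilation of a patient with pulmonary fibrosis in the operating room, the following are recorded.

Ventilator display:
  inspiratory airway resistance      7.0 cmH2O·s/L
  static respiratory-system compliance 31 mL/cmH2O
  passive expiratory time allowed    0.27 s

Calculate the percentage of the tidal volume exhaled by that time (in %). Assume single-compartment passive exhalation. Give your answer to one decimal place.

71.2

τ = R × C = 7.0 × 31 mL/cmH2O = 7.0 × 0.031 L/cmH2O = 0.217 s.
Passive exhalation: V(t)/V₀ = e^(−t/τ) = e^(−0.27/0.217) = 0.2882.
Fraction exhaled = 1 − 0.2882 = 0.7118 → 71.18%.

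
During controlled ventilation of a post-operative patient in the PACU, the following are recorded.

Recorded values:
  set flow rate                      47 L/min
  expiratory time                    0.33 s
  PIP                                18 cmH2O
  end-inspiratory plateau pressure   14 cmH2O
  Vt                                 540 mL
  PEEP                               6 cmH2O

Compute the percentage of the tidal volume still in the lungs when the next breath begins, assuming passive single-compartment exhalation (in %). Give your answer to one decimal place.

Flow: 47 L/min ÷ 60 = 0.7833 L/s.
R = (PIP − Pplat)/V̇ = (18 − 14) / 0.7833 = 4.0/0.7833 = 5.107 cmH2O·s/L.
C = Vt/(Pplat − PEEP) = 540.0 / (14 − 6) = 540.0/8.0 = 67.5 mL/cmH2O.
τ = R × C = 5.107 × 0.0675 L/cmH2O = 0.3447 s.
Fraction remaining at end-expiration = e^(−Te/τ) = e^(−0.33/0.3447) = 0.3839 → 38.39%.

38.4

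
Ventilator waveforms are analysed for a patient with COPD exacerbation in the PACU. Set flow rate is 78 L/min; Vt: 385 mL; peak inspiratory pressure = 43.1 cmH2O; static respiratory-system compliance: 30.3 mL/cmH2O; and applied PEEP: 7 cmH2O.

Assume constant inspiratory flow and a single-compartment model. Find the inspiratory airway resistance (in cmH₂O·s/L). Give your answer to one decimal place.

Flow: 78 L/min ÷ 60 = 1.3 L/s.
Equation of motion (constant flow): PIP = Vt/C + R·V̇ + PEEP.
R·V̇ = PIP − Vt/C − PEEP = 43.1 − 385/30.3 − 7 = 43.1 − 12.706 − 7 = 23.394 cmH2O.
R = 23.394 / 1.3 = 17.995 cmH2O·s/L.

18.0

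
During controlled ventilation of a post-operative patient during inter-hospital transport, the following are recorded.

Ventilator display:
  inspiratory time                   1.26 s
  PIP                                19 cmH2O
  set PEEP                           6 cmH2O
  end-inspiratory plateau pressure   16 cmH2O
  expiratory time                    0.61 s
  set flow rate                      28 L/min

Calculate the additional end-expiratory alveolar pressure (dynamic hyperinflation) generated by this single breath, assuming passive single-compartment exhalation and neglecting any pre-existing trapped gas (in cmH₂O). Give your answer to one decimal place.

Flow: 28 L/min ÷ 60 = 0.4667 L/s.
Vt = flow × Ti = 0.4667 L/s × 1.26 s × 1000 mL/L = 588.04 mL.
R = (PIP − Pplat)/V̇ = (19 − 16) / 0.4667 = 3.0/0.4667 = 6.428 cmH2O·s/L.
C = Vt/(Pplat − PEEP) = 588.04 / (16 − 6) = 588.04/10.0 = 58.804 mL/cmH2O.
τ = R × C = 6.428 × 0.0588 L/cmH2O = 0.378 s.
Fraction remaining = e^(−Te/τ) = e^(−0.61/0.378) = 0.1991; trapped volume = 588.04 × 0.1991 = 117.08 mL.
Additional alveolar pressure from trapping ≈ V_trapped / C = 117.08 / 58.804 = 1.991 cmH2O.

2.0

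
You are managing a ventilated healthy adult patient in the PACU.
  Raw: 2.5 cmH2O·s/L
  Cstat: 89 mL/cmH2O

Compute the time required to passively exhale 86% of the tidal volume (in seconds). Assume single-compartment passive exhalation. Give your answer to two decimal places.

0.44

τ = R × C = 2.5 × 89 mL/cmH2O = 2.5 × 0.089 L/cmH2O = 0.2225 s.
Exhaled fraction f = 1 − e^(−t/τ) → t = −τ·ln(1 − f) = −0.2225·ln(0.14) = 0.4375 s.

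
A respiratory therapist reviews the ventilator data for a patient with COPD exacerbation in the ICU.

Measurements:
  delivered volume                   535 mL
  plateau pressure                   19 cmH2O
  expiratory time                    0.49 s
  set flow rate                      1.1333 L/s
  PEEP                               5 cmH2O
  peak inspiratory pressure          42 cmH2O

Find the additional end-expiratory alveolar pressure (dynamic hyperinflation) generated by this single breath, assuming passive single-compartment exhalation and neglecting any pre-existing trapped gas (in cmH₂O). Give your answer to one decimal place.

R = (PIP − Pplat)/V̇ = (42 − 19) / 1.1333 = 23.0/1.1333 = 20.295 cmH2O·s/L.
C = Vt/(Pplat − PEEP) = 535.0 / (19 − 5) = 535.0/14.0 = 38.214 mL/cmH2O.
τ = R × C = 20.295 × 0.03821 L/cmH2O = 0.7755 s.
Fraction remaining = e^(−Te/τ) = e^(−0.49/0.7755) = 0.5316; trapped volume = 535.0 × 0.5316 = 284.41 mL.
Additional alveolar pressure from trapping ≈ V_trapped / C = 284.41 / 38.214 = 7.443 cmH2O.

7.4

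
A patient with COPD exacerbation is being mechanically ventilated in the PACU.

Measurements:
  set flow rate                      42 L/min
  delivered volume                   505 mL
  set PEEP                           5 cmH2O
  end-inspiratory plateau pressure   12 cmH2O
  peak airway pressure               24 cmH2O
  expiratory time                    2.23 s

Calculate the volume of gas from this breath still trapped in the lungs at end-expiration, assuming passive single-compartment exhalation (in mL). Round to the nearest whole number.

Flow: 42 L/min ÷ 60 = 0.7 L/s.
R = (PIP − Pplat)/V̇ = (24 − 12) / 0.7 = 12.0/0.7 = 17.143 cmH2O·s/L.
C = Vt/(Pplat − PEEP) = 505.0 / (12 − 5) = 505.0/7.0 = 72.143 mL/cmH2O.
τ = R × C = 17.143 × 0.07214 L/cmH2O = 1.237 s.
Fraction remaining = e^(−Te/τ) = e^(−2.23/1.237) = 0.1648.
Trapped volume = 505.0 × 0.1648 = 83.224 mL.

83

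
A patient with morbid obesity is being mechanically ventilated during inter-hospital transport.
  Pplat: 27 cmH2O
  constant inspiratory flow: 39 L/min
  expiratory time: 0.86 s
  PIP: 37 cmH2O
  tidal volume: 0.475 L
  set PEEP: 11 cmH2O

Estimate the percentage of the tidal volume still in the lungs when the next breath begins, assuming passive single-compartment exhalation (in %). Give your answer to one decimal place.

15.2

Flow: 39 L/min ÷ 60 = 0.65 L/s.
R = (PIP − Pplat)/V̇ = (37 − 27) / 0.65 = 10.0/0.65 = 15.385 cmH2O·s/L.
C = Vt/(Pplat − PEEP) = 475.0 / (27 − 11) = 475.0/16.0 = 29.688 mL/cmH2O.
τ = R × C = 15.385 × 0.02969 L/cmH2O = 0.4568 s.
Fraction remaining at end-expiration = e^(−Te/τ) = e^(−0.86/0.4568) = 0.1522 → 15.22%.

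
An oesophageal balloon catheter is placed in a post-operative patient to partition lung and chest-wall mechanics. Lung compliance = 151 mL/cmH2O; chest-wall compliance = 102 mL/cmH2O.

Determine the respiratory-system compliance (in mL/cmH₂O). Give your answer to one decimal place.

Lung and chest wall are elastances in series: 1/Crs = 1/CL + 1/Ccw.
1/Crs = 1/151 + 1/102 = 0.01643.
Crs = 60.864 mL/cmH2O.

60.9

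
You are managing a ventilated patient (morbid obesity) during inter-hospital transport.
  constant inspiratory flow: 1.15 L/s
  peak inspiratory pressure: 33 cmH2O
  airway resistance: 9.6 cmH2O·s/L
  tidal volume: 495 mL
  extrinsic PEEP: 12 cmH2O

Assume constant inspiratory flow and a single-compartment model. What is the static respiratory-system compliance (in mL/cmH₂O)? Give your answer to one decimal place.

49.7

Equation of motion (constant flow): PIP = Vt/C + R·V̇ + PEEP.
Vt/C = PIP − R·V̇ − PEEP = 33 − 9.6×1.15 − 12 = 33 − 11.04 − 12 = 9.96 cmH2O.
C = Vt / 9.96 = 495 / 9.96 = 49.699 mL/cmH2O.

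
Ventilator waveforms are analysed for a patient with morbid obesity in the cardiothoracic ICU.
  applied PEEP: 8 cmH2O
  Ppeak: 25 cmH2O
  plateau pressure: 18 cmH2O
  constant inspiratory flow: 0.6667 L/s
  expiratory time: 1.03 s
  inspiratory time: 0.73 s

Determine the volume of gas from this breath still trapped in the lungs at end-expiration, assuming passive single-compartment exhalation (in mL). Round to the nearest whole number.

Vt = flow × Ti = 0.6667 L/s × 0.73 s × 1000 mL/L = 486.69 mL.
R = (PIP − Pplat)/V̇ = (25 − 18) / 0.6667 = 7.0/0.6667 = 10.499 cmH2O·s/L.
C = Vt/(Pplat − PEEP) = 486.69 / (18 − 8) = 486.69/10.0 = 48.669 mL/cmH2O.
τ = R × C = 10.499 × 0.04867 L/cmH2O = 0.511 s.
Fraction remaining = e^(−Te/τ) = e^(−1.03/0.511) = 0.1332.
Trapped volume = 486.69 × 0.1332 = 64.827 mL.

65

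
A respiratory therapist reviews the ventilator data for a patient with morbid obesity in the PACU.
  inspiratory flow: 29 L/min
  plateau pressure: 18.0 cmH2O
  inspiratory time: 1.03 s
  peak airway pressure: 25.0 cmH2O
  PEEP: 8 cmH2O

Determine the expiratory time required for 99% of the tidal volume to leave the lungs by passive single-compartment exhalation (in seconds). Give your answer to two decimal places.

Flow: 29 L/min ÷ 60 = 0.4833 L/s.
Vt = flow × Ti = 0.4833 L/s × 1.03 s × 1000 mL/L = 497.8 mL.
R = (PIP − Pplat)/V̇ = (25.0 − 18.0) / 0.4833 = 7.0/0.4833 = 14.484 cmH2O·s/L.
C = Vt/(Pplat − PEEP) = 497.8 / (18.0 − 8) = 497.8/10.0 = 49.78 mL/cmH2O.
τ = R × C = 14.484 × 0.04978 L/cmH2O = 0.721 s.
t = −τ·ln(1 − 0.99) = −0.721·ln(0.01) = 3.32 s.

3.32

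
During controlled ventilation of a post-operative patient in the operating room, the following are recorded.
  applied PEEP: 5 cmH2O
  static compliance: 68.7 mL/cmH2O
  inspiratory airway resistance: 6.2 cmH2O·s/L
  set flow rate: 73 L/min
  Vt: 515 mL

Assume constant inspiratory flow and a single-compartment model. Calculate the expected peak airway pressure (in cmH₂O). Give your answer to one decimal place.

20.0

Flow: 73 L/min ÷ 60 = 1.2167 L/s.
Equation of motion (constant flow): PIP = Vt/C + R·V̇ + PEEP.
PIP = 515/68.7 + 6.2×1.2167 + 5 = 7.496 + 7.544 + 5 = 20.04 cmH2O.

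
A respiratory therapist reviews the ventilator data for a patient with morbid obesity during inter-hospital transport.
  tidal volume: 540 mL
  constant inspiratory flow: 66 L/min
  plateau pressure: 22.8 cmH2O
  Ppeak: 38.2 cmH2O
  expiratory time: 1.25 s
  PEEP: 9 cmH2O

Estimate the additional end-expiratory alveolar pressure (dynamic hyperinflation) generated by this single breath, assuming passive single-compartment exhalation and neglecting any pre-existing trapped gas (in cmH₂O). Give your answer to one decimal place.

1.4

Flow: 66 L/min ÷ 60 = 1.1 L/s.
R = (PIP − Pplat)/V̇ = (38.2 − 22.8) / 1.1 = 15.4/1.1 = 14.0 cmH2O·s/L.
C = Vt/(Pplat − PEEP) = 540.0 / (22.8 − 9) = 540.0/13.8 = 39.13 mL/cmH2O.
τ = R × C = 14.0 × 0.03913 L/cmH2O = 0.5478 s.
Fraction remaining = e^(−Te/τ) = e^(−1.25/0.5478) = 0.1021; trapped volume = 540.0 × 0.1021 = 55.134 mL.
Additional alveolar pressure from trapping ≈ V_trapped / C = 55.134 / 39.13 = 1.409 cmH2O.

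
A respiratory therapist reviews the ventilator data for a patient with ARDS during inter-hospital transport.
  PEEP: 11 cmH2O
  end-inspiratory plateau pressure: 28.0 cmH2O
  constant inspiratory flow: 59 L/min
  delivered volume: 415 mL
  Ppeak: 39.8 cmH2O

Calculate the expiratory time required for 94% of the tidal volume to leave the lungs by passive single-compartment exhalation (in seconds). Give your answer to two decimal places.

0.82

Flow: 59 L/min ÷ 60 = 0.9833 L/s.
R = (PIP − Pplat)/V̇ = (39.8 − 28.0) / 0.9833 = 11.8/0.9833 = 12.0 cmH2O·s/L.
C = Vt/(Pplat − PEEP) = 415.0 / (28.0 − 11) = 415.0/17.0 = 24.412 mL/cmH2O.
τ = R × C = 12.0 × 0.02441 L/cmH2O = 0.2929 s.
t = −τ·ln(1 − 0.94) = −0.2929·ln(0.06) = 0.824 s.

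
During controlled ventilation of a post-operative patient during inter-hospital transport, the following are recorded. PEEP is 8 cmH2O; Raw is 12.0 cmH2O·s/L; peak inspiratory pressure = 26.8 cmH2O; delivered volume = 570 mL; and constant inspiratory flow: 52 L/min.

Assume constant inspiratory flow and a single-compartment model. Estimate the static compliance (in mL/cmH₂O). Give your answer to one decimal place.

Flow: 52 L/min ÷ 60 = 0.8667 L/s.
Equation of motion (constant flow): PIP = Vt/C + R·V̇ + PEEP.
Vt/C = PIP − R·V̇ − PEEP = 26.8 − 12.0×0.8667 − 8 = 26.8 − 10.4 − 8 = 8.4 cmH2O.
C = Vt / 8.4 = 570 / 8.4 = 67.857 mL/cmH2O.

67.9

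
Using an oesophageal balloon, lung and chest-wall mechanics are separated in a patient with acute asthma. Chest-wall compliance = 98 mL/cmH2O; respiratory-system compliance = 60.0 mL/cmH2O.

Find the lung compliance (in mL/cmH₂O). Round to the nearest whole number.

155

1/CL = 1/Crs − 1/Ccw.
1/CL = 1/60.0 − 1/98 = 0.006463.
CL = 154.73 mL/cmH2O.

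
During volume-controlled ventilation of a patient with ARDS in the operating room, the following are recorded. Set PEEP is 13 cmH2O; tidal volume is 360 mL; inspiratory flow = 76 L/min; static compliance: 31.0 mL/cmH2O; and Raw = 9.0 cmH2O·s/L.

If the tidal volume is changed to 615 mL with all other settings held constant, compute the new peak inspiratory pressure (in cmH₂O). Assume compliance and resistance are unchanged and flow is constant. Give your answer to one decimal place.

Flow: 76 L/min ÷ 60 = 1.2667 L/s.
PIP = Vt/C + R·V̇ + PEEP (constant-flow equation of motion).
Only the elastic term changes: ΔPIP = ΔVt / C = (615 − 360) / 31.0 = 8.226 cmH2O.
Original PIP = 360/31.0 + 9.0×1.2667 + 13 = 36.013 cmH2O; new PIP = 36.013 + (8.226) = 44.239 cmH2O.

44.2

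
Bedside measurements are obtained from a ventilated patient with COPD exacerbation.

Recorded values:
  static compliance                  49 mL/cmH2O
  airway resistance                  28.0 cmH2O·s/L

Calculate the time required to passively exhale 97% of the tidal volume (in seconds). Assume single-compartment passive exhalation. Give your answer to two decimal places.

τ = R × C = 28.0 × 49 mL/cmH2O = 28.0 × 0.049 L/cmH2O = 1.372 s.
Exhaled fraction f = 1 − e^(−t/τ) → t = −τ·ln(1 − f) = −1.372·ln(0.03) = 4.811 s.

4.81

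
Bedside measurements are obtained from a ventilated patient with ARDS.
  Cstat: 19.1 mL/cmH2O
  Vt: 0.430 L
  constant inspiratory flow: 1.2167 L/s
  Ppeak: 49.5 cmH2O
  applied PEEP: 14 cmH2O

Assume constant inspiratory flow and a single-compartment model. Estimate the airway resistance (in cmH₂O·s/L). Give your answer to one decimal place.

10.7

Equation of motion (constant flow): PIP = Vt/C + R·V̇ + PEEP.
R·V̇ = PIP − Vt/C − PEEP = 49.5 − 430/19.1 − 14 = 49.5 − 22.513 − 14 = 12.987 cmH2O.
R = 12.987 / 1.2167 = 10.674 cmH2O·s/L.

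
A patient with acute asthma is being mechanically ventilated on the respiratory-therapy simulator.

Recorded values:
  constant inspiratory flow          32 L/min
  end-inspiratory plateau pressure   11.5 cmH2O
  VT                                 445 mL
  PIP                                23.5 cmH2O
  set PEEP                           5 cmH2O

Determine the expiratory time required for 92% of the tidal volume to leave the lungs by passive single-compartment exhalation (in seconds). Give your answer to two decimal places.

3.89

Flow: 32 L/min ÷ 60 = 0.5333 L/s.
R = (PIP − Pplat)/V̇ = (23.5 − 11.5) / 0.5333 = 12.0/0.5333 = 22.501 cmH2O·s/L.
C = Vt/(Pplat − PEEP) = 445.0 / (11.5 − 5) = 445.0/6.5 = 68.462 mL/cmH2O.
τ = R × C = 22.501 × 0.06846 L/cmH2O = 1.54 s.
t = −τ·ln(1 − 0.92) = −1.54·ln(0.08) = 3.89 s.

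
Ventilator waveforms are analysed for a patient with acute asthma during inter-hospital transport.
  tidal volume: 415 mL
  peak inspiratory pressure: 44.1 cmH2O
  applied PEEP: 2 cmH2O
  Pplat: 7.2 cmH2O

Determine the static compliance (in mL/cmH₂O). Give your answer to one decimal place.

79.8

Cstat = Vt / (Pplat − PEEP) = 415 / (7.2 − 2) = 415 / 5.2 = 79.808 mL/cmH2O.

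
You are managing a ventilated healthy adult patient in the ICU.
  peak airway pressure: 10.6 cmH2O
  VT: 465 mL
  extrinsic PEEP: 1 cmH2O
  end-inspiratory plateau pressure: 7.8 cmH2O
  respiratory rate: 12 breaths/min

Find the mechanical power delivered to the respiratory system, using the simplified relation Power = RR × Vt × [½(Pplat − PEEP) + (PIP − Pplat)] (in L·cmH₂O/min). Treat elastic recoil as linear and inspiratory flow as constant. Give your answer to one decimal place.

Per-breath work = Vt × [½(Pplat−PEEP) + (PIP−Pplat)] = 0.465 × [0.5×6.8 + 2.8] = 0.465 × 6.2 = 2.883 L·cmH2O.
Power = 12 × 2.883 = 34.596 L·cmH2O/min.

34.6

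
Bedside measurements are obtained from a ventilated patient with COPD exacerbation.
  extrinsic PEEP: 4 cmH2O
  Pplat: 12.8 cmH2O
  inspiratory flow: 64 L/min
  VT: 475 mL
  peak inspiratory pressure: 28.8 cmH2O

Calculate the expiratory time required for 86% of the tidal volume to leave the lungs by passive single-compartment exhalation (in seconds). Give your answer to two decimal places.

1.59

Flow: 64 L/min ÷ 60 = 1.0667 L/s.
R = (PIP − Pplat)/V̇ = (28.8 − 12.8) / 1.0667 = 16.0/1.0667 = 15.0 cmH2O·s/L.
C = Vt/(Pplat − PEEP) = 475.0 / (12.8 − 4) = 475.0/8.8 = 53.977 mL/cmH2O.
τ = R × C = 15.0 × 0.05398 L/cmH2O = 0.8097 s.
t = −τ·ln(1 − 0.86) = −0.8097·ln(0.14) = 1.592 s.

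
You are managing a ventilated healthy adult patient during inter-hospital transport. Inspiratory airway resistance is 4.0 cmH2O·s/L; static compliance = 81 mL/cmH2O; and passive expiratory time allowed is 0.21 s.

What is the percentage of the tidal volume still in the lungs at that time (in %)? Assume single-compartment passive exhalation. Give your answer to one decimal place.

τ = R × C = 4.0 × 81 mL/cmH2O = 4.0 × 0.081 L/cmH2O = 0.324 s.
Passive exhalation: V(t)/V₀ = e^(−t/τ) = e^(−0.21/0.324) = 0.523.
Fraction remaining = 0.523 → 52.3%.

52.3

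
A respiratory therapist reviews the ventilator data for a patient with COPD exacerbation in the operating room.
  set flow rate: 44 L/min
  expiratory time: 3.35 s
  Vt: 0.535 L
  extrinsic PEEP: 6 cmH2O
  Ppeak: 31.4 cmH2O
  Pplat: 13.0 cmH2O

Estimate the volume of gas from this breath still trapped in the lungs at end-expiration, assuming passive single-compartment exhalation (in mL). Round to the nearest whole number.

Flow: 44 L/min ÷ 60 = 0.7333 L/s.
R = (PIP − Pplat)/V̇ = (31.4 − 13.0) / 0.7333 = 18.4/0.7333 = 25.092 cmH2O·s/L.
C = Vt/(Pplat − PEEP) = 535.0 / (13.0 − 6) = 535.0/7.0 = 76.429 mL/cmH2O.
τ = R × C = 25.092 × 0.07643 L/cmH2O = 1.918 s.
Fraction remaining = e^(−Te/τ) = e^(−3.35/1.918) = 0.1744.
Trapped volume = 535.0 × 0.1744 = 93.304 mL.

93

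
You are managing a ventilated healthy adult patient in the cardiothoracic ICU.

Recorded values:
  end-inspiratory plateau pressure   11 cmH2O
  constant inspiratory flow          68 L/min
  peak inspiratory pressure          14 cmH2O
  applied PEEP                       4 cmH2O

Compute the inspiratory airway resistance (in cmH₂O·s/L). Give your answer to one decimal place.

Flow: 68 L/min ÷ 60 = 1.1333 L/s.
Raw = (PIP − Pplat) / flow = (14 − 11) / 1.1333 = 3.0 / 1.1333 = 2.647 cmH2O·s/L.

2.6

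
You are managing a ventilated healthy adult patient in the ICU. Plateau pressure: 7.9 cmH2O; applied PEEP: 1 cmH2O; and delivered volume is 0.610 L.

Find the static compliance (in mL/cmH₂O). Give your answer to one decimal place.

Cstat = Vt / (Pplat − PEEP) = 610 / (7.9 − 1) = 610 / 6.9 = 88.406 mL/cmH2O.

88.4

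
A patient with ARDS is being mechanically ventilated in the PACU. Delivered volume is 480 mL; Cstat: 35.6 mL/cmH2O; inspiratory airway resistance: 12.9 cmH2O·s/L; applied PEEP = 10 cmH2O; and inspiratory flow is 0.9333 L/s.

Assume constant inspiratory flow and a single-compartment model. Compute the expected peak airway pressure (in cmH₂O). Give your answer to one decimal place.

Equation of motion (constant flow): PIP = Vt/C + R·V̇ + PEEP.
PIP = 480/35.6 + 12.9×0.9333 + 10 = 13.483 + 12.04 + 10 = 35.523 cmH2O.

35.5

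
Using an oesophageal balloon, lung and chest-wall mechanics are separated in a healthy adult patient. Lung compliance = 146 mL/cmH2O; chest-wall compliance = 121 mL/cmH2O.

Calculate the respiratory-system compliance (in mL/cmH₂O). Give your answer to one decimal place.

Lung and chest wall are elastances in series: 1/Crs = 1/CL + 1/Ccw.
1/Crs = 1/146 + 1/121 = 0.01511.
Crs = 66.181 mL/cmH2O.

66.2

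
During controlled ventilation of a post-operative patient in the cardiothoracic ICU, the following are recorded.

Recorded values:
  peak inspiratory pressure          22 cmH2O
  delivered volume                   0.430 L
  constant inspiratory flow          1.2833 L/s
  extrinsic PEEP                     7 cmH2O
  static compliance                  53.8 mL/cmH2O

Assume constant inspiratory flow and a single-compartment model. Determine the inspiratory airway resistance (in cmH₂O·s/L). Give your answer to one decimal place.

Equation of motion (constant flow): PIP = Vt/C + R·V̇ + PEEP.
R·V̇ = PIP − Vt/C − PEEP = 22 − 430/53.8 − 7 = 22 − 7.993 − 7 = 7.007 cmH2O.
R = 7.007 / 1.2833 = 5.46 cmH2O·s/L.

5.5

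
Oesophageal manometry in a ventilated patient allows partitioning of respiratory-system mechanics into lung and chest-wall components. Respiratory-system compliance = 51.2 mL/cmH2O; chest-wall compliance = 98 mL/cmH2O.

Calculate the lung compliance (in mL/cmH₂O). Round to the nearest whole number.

107

1/CL = 1/Crs − 1/Ccw.
1/CL = 1/51.2 − 1/98 = 0.009327.
CL = 107.22 mL/cmH2O.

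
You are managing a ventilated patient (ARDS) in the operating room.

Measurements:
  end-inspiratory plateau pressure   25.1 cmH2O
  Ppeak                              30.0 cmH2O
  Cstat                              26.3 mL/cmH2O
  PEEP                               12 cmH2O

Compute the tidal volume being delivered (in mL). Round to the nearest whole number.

Vt = Cstat × (Pplat − PEEP) = 26.3 × (25.1 − 12) = 26.3 × 13.1 = 344.53 mL.

345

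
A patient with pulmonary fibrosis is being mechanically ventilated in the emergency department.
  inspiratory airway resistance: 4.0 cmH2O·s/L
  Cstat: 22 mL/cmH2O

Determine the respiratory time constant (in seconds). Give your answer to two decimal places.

τ = R × C = 4.0 × 22 mL/cmH2O = 4.0 × 0.022 L/cmH2O = 0.088 s.

0.09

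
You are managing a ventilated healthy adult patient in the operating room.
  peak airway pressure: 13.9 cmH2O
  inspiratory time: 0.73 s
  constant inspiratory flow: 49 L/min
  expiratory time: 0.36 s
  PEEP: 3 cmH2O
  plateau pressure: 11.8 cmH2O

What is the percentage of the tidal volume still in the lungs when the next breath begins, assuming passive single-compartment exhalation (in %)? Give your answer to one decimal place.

12.7

Flow: 49 L/min ÷ 60 = 0.8167 L/s.
Vt = flow × Ti = 0.8167 L/s × 0.73 s × 1000 mL/L = 596.19 mL.
R = (PIP − Pplat)/V̇ = (13.9 − 11.8) / 0.8167 = 2.1/0.8167 = 2.571 cmH2O·s/L.
C = Vt/(Pplat − PEEP) = 596.19 / (11.8 − 3) = 596.19/8.8 = 67.749 mL/cmH2O.
τ = R × C = 2.571 × 0.06775 L/cmH2O = 0.1742 s.
Fraction remaining at end-expiration = e^(−Te/τ) = e^(−0.36/0.1742) = 0.1266 → 12.66%.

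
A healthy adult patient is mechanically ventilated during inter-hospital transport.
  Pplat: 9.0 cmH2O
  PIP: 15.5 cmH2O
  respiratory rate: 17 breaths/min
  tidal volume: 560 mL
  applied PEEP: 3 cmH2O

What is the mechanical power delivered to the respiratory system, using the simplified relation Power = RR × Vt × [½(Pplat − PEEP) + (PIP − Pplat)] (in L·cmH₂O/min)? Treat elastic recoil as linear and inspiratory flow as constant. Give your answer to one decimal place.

Per-breath work = Vt × [½(Pplat−PEEP) + (PIP−Pplat)] = 0.560 × [0.5×6.0 + 6.5] = 0.560 × 9.5 = 5.32 L·cmH2O.
Power = 17 × 5.32 = 90.44 L·cmH2O/min.

90.4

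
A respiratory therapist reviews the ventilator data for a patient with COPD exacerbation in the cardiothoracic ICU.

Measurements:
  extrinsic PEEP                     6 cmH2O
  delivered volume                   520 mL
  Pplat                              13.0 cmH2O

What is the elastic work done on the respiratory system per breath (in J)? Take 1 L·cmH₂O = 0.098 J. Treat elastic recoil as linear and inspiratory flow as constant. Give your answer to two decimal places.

Elastic work ≈ ½ × (Pplat − PEEP) × Vt = 0.5 × (13.0 − 6) × 0.520 L = 0.5 × 7.0 × 0.520 = 1.82 L·cmH2O.
× 0.098 J/(L·cmH2O) → 0.1784 J.

0.18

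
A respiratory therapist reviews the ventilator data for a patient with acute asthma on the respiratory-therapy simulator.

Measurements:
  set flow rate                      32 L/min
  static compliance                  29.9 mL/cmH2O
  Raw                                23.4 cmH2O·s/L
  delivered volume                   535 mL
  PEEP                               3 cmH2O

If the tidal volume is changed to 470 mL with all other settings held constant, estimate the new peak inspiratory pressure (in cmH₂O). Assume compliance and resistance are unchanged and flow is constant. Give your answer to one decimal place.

31.2

Flow: 32 L/min ÷ 60 = 0.5333 L/s.
PIP = Vt/C + R·V̇ + PEEP (constant-flow equation of motion).
Only the elastic term changes: ΔPIP = ΔVt / C = (470 − 535) / 29.9 = -2.174 cmH2O.
Original PIP = 535/29.9 + 23.4×0.5333 + 3 = 33.372 cmH2O; new PIP = 33.372 + (-2.174) = 31.198 cmH2O.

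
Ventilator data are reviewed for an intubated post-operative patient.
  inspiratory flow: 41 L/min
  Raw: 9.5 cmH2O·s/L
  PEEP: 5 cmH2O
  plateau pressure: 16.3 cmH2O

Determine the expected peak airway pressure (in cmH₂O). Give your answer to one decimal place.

Flow: 41 L/min ÷ 60 = 0.6833 L/s.
PIP = Pplat + Raw × flow = 16.3 + 9.5 × 0.6833 = 16.3 + 6.491 = 22.791 cmH2O.

22.8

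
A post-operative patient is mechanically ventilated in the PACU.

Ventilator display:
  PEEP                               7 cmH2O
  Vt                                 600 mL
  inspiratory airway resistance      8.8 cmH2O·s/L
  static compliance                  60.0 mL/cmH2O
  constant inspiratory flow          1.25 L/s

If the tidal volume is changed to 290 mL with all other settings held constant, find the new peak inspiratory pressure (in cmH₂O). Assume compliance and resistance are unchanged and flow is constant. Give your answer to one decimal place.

22.8

PIP = Vt/C + R·V̇ + PEEP (constant-flow equation of motion).
Only the elastic term changes: ΔPIP = ΔVt / C = (290 − 600) / 60.0 = -5.167 cmH2O.
Original PIP = 600/60.0 + 8.8×1.25 + 7 = 28.0 cmH2O; new PIP = 28.0 + (-5.167) = 22.833 cmH2O.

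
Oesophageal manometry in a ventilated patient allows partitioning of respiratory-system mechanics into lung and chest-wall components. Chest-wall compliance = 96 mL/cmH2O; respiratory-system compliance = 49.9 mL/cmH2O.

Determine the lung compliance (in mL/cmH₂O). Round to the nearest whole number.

104

1/CL = 1/Crs − 1/Ccw.
1/CL = 1/49.9 − 1/96 = 0.009623.
CL = 103.92 mL/cmH2O.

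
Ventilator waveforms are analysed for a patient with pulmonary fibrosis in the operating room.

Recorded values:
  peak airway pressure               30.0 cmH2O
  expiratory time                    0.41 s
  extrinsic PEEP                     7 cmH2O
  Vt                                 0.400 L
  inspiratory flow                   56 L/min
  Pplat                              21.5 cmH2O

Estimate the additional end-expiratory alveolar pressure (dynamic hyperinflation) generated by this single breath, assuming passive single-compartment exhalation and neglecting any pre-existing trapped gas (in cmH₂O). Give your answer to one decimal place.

Flow: 56 L/min ÷ 60 = 0.9333 L/s.
R = (PIP − Pplat)/V̇ = (30.0 − 21.5) / 0.9333 = 8.5/0.9333 = 9.107 cmH2O·s/L.
C = Vt/(Pplat − PEEP) = 400.0 / (21.5 − 7) = 400.0/14.5 = 27.586 mL/cmH2O.
τ = R × C = 9.107 × 0.02759 L/cmH2O = 0.2513 s.
Fraction remaining = e^(−Te/τ) = e^(−0.41/0.2513) = 0.1956; trapped volume = 400.0 × 0.1956 = 78.24 mL.
Additional alveolar pressure from trapping ≈ V_trapped / C = 78.24 / 27.586 = 2.836 cmH2O.

2.8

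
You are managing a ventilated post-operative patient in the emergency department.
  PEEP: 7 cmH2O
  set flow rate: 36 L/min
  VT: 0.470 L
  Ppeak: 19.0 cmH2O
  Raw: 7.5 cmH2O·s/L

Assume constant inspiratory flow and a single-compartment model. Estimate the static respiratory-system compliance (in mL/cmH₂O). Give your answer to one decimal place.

62.7

Flow: 36 L/min ÷ 60 = 0.6 L/s.
Equation of motion (constant flow): PIP = Vt/C + R·V̇ + PEEP.
Vt/C = PIP − R·V̇ − PEEP = 19.0 − 7.5×0.6 − 7 = 19.0 − 4.5 − 7 = 7.5 cmH2O.
C = Vt / 7.5 = 470 / 7.5 = 62.667 mL/cmH2O.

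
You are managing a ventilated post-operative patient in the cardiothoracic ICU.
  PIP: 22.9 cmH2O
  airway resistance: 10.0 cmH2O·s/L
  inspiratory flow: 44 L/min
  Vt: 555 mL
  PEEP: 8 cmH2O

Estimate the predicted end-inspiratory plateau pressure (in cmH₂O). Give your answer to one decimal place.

Flow: 44 L/min ÷ 60 = 0.7333 L/s.
Pplat = PIP − Raw × flow = 22.9 − 10.0 × 0.7333 = 22.9 − 7.333 = 15.567 cmH2O.

15.6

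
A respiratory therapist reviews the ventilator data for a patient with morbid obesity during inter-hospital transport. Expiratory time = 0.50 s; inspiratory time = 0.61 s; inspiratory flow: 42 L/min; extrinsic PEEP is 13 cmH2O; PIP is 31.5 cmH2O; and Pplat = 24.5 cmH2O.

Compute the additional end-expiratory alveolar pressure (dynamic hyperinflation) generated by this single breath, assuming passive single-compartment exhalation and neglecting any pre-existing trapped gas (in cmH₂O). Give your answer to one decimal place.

Flow: 42 L/min ÷ 60 = 0.7 L/s.
Vt = flow × Ti = 0.7 L/s × 0.61 s × 1000 mL/L = 427.0 mL.
R = (PIP − Pplat)/V̇ = (31.5 − 24.5) / 0.7 = 7.0/0.7 = 10.0 cmH2O·s/L.
C = Vt/(Pplat − PEEP) = 427.0 / (24.5 − 13) = 427.0/11.5 = 37.13 mL/cmH2O.
τ = R × C = 10.0 × 0.03713 L/cmH2O = 0.3713 s.
Fraction remaining = e^(−Te/τ) = e^(−0.50/0.3713) = 0.2601; trapped volume = 427.0 × 0.2601 = 111.06 mL.
Additional alveolar pressure from trapping ≈ V_trapped / C = 111.06 / 37.13 = 2.991 cmH2O.

3.0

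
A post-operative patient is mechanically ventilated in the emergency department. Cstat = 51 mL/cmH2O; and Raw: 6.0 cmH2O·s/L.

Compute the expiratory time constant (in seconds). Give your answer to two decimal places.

0.31

τ = R × C = 6.0 × 51 mL/cmH2O = 6.0 × 0.051 L/cmH2O = 0.306 s.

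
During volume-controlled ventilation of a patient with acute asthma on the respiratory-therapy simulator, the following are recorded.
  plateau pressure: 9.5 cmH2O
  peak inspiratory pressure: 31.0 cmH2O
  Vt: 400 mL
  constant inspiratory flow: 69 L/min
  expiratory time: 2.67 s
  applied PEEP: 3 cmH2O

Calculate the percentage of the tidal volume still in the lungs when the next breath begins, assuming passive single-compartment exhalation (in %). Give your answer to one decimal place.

Flow: 69 L/min ÷ 60 = 1.15 L/s.
R = (PIP − Pplat)/V̇ = (31.0 − 9.5) / 1.15 = 21.5/1.15 = 18.696 cmH2O·s/L.
C = Vt/(Pplat − PEEP) = 400.0 / (9.5 − 3) = 400.0/6.5 = 61.538 mL/cmH2O.
τ = R × C = 18.696 × 0.06154 L/cmH2O = 1.151 s.
Fraction remaining at end-expiration = e^(−Te/τ) = e^(−2.67/1.151) = 0.0983 → 9.83%.

9.8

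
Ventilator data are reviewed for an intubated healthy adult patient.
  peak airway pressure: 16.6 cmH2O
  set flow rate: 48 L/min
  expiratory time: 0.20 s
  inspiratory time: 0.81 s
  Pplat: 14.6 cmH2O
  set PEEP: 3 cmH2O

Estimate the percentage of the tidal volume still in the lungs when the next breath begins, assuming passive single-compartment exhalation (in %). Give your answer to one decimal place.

23.9

Flow: 48 L/min ÷ 60 = 0.8 L/s.
Vt = flow × Ti = 0.8 L/s × 0.81 s × 1000 mL/L = 648.0 mL.
R = (PIP − Pplat)/V̇ = (16.6 − 14.6) / 0.8 = 2.0/0.8 = 2.5 cmH2O·s/L.
C = Vt/(Pplat − PEEP) = 648.0 / (14.6 − 3) = 648.0/11.6 = 55.862 mL/cmH2O.
τ = R × C = 2.5 × 0.05586 L/cmH2O = 0.1397 s.
Fraction remaining at end-expiration = e^(−Te/τ) = e^(−0.20/0.1397) = 0.2389 → 23.89%.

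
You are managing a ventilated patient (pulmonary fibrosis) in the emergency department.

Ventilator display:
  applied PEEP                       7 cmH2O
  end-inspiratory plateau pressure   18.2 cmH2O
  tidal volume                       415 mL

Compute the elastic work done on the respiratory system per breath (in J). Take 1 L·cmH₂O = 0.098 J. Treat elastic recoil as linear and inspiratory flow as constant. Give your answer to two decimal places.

0.23

Elastic work ≈ ½ × (Pplat − PEEP) × Vt = 0.5 × (18.2 − 7) × 0.415 L = 0.5 × 11.2 × 0.415 = 2.324 L·cmH2O.
× 0.098 J/(L·cmH2O) → 0.2278 J.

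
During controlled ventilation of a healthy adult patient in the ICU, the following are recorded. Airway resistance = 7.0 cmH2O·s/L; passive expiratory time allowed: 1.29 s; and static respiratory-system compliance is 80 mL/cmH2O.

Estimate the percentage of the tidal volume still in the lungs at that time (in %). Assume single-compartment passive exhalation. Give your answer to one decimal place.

τ = R × C = 7.0 × 80 mL/cmH2O = 7.0 × 0.080 L/cmH2O = 0.56 s.
Passive exhalation: V(t)/V₀ = e^(−t/τ) = e^(−1.29/0.56) = 0.0999.
Fraction remaining = 0.0999 → 9.99%.

10.0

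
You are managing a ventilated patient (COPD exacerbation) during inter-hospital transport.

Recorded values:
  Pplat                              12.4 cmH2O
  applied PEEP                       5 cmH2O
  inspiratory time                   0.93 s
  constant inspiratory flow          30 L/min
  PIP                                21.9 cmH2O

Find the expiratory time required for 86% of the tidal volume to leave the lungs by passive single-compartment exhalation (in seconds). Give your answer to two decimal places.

2.35

Flow: 30 L/min ÷ 60 = 0.5 L/s.
Vt = flow × Ti = 0.5 L/s × 0.93 s × 1000 mL/L = 465.0 mL.
R = (PIP − Pplat)/V̇ = (21.9 − 12.4) / 0.5 = 9.5/0.5 = 19.0 cmH2O·s/L.
C = Vt/(Pplat − PEEP) = 465.0 / (12.4 − 5) = 465.0/7.4 = 62.838 mL/cmH2O.
τ = R × C = 19.0 × 0.06284 L/cmH2O = 1.194 s.
t = −τ·ln(1 − 0.86) = −1.194·ln(0.14) = 2.348 s.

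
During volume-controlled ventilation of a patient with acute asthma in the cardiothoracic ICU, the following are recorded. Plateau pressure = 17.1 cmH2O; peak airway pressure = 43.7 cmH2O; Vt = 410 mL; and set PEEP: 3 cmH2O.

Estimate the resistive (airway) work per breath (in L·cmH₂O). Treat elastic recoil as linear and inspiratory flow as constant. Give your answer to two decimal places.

10.91

With constant inspiratory flow the resistive pressure is constant at PIP − Pplat = 43.7 − 17.1 = 26.6 cmH2O, so resistive work = 26.6 × 0.410 = 10.906 L·cmH2O.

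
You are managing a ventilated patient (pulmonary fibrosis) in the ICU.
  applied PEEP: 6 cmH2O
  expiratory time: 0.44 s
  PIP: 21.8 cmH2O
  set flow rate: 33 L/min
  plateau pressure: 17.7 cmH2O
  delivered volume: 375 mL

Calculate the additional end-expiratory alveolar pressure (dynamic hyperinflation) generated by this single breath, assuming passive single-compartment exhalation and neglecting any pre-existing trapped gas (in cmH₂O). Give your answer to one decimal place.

Flow: 33 L/min ÷ 60 = 0.55 L/s.
R = (PIP − Pplat)/V̇ = (21.8 − 17.7) / 0.55 = 4.1/0.55 = 7.455 cmH2O·s/L.
C = Vt/(Pplat − PEEP) = 375.0 / (17.7 − 6) = 375.0/11.7 = 32.051 mL/cmH2O.
τ = R × C = 7.455 × 0.03205 L/cmH2O = 0.2389 s.
Fraction remaining = e^(−Te/τ) = e^(−0.44/0.2389) = 0.1585; trapped volume = 375.0 × 0.1585 = 59.438 mL.
Additional alveolar pressure from trapping ≈ V_trapped / C = 59.438 / 32.051 = 1.854 cmH2O.

1.9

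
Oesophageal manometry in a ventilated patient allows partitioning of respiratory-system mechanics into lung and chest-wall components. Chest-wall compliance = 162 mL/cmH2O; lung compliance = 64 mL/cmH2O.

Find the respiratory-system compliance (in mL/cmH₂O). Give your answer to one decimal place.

Lung and chest wall are elastances in series: 1/Crs = 1/CL + 1/Ccw.
1/Crs = 1/64 + 1/162 = 0.0218.
Crs = 45.872 mL/cmH2O.

45.9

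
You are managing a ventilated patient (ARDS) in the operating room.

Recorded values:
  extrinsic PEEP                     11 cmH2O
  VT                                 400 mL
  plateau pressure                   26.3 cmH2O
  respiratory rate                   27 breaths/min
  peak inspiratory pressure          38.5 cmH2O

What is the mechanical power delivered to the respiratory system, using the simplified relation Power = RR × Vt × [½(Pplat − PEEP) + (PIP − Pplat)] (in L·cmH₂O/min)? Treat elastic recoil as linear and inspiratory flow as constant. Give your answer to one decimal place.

214.4

Per-breath work = Vt × [½(Pplat−PEEP) + (PIP−Pplat)] = 0.400 × [0.5×15.3 + 12.2] = 0.400 × 19.85 = 7.94 L·cmH2O.
Power = 27 × 7.94 = 214.38 L·cmH2O/min.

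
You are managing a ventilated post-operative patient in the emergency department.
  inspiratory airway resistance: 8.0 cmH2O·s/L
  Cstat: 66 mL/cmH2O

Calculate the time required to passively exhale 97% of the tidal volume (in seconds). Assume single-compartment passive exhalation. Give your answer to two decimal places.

τ = R × C = 8.0 × 66 mL/cmH2O = 8.0 × 0.066 L/cmH2O = 0.528 s.
Exhaled fraction f = 1 − e^(−t/τ) → t = −τ·ln(1 − f) = −0.528·ln(0.03) = 1.851 s.

1.85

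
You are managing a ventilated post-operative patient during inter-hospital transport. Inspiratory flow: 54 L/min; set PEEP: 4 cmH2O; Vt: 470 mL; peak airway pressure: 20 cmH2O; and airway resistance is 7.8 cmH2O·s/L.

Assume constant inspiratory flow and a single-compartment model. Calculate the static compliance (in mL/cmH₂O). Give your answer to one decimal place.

Flow: 54 L/min ÷ 60 = 0.9 L/s.
Equation of motion (constant flow): PIP = Vt/C + R·V̇ + PEEP.
Vt/C = PIP − R·V̇ − PEEP = 20 − 7.8×0.9 − 4 = 20 − 7.02 − 4 = 8.98 cmH2O.
C = Vt / 8.98 = 470 / 8.98 = 52.339 mL/cmH2O.

52.3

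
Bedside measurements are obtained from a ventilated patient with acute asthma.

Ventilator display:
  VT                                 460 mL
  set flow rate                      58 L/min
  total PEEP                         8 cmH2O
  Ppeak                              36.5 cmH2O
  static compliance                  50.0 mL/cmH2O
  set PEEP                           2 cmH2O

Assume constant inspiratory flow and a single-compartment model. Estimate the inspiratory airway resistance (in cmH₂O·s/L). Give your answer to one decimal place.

20.0

Flow: 58 L/min ÷ 60 = 0.9667 L/s.
Total PEEP = 8 cmH2O (set 2 + intrinsic 6); this is the baseline alveolar pressure.
Equation of motion (constant flow): PIP = Vt/C + R·V̇ + PEEP.
R·V̇ = PIP − Vt/C − PEEP = 36.5 − 460/50.0 − 8 = 36.5 − 9.2 − 8 = 19.3 cmH2O.
R = 19.3 / 0.9667 = 19.965 cmH2O·s/L.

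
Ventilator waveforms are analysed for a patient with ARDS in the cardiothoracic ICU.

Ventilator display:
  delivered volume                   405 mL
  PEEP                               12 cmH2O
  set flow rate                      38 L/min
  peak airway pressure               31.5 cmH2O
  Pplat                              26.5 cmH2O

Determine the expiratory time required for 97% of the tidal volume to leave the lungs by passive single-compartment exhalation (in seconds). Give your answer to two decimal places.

Flow: 38 L/min ÷ 60 = 0.6333 L/s.
R = (PIP − Pplat)/V̇ = (31.5 − 26.5) / 0.6333 = 5.0/0.6333 = 7.895 cmH2O·s/L.
C = Vt/(Pplat − PEEP) = 405.0 / (26.5 − 12) = 405.0/14.5 = 27.931 mL/cmH2O.
τ = R × C = 7.895 × 0.02793 L/cmH2O = 0.2205 s.
t = −τ·ln(1 − 0.97) = −0.2205·ln(0.03) = 0.7732 s.

0.77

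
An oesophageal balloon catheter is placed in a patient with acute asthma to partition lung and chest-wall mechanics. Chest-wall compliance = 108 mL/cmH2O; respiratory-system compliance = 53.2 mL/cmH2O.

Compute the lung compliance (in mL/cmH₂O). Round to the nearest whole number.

1/CL = 1/Crs − 1/Ccw.
1/CL = 1/53.2 − 1/108 = 0.009538.
CL = 104.84 mL/cmH2O.

105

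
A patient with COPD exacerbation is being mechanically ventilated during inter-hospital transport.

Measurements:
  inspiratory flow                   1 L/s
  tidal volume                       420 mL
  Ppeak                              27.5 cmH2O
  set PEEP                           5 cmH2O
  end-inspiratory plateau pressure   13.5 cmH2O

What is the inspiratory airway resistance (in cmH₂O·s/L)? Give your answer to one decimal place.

14.0

Raw = (PIP − Pplat) / flow = (27.5 − 13.5) / 1 = 14.0 / 1 = 14.0 cmH2O·s/L.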